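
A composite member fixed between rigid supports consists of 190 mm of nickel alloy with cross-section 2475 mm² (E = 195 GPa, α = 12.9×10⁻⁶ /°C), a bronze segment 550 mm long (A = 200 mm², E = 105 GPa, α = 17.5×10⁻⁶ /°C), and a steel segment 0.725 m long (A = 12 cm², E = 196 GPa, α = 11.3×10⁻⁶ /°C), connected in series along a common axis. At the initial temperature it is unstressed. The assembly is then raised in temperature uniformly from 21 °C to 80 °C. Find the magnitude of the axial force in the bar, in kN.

With the walls removed the bar would change length by δ_free = Σ αᵢΔT Lᵢ = 12.9×10⁻⁶×59×190 + 17.5×10⁻⁶×59×550 + 11.3×10⁻⁶×59×725 = 1.196 mm.
Since the ends are fixed, an axial force P builds up, equal in every segment, with P · Σ Lᵢ/(AᵢEᵢ) = δ_free.
The series flexibility is Σ Lᵢ/(AᵢEᵢ) = 190/(2475×195×10³) + 550/(200×105×10³) + 725/(1200×196×10³) = 2.967×10⁻⁵ mm/N.
So P = 1.196 / 2.967×10⁻⁵ = 40.31 kN, compressive.

P ≈ 40.3 kN (compressive)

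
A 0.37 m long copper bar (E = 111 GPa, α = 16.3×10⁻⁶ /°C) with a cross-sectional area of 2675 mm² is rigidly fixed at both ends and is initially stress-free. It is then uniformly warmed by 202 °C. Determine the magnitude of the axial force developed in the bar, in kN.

The ends cannot move, so σ = EαΔT = 111×10³ × 16.3×10⁻⁶ × 202 = 365.5 MPa.
Then P = σA = 365.5 × 2675 mm² = 977.7 kN, compressive.

P ≈ 978 kN (compressive)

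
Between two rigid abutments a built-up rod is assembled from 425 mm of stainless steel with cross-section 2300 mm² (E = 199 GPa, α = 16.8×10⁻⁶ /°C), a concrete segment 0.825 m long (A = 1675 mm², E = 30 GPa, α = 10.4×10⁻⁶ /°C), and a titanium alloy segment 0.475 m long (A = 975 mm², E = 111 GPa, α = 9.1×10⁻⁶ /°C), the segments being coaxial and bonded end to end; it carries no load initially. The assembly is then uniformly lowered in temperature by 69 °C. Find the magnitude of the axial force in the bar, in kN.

P ≈ 63.6 kN (tensile)

With the walls removed the bar would change length by δ_free = Σ αᵢΔT Lᵢ = 16.8×10⁻⁶×69×425 + 10.4×10⁻⁶×69×825 + 9.1×10⁻⁶×69×475 = 1.383 mm.
The walls prevent any net length change, so an axial force P (same in every segment) develops. Compatibility: P · Σ Lᵢ/(AᵢEᵢ) = δ_free.
Σ Lᵢ/(AᵢEᵢ) = 425/(2300×199×10³) + 825/(1675×30×10³) + 475/(975×111×10³) = 2.174×10⁻⁵ mm/N.
Hence P = δ_free / Σ(L/AE) = 1.383/2.174×10⁻⁵ = 63.63 kN (tensile).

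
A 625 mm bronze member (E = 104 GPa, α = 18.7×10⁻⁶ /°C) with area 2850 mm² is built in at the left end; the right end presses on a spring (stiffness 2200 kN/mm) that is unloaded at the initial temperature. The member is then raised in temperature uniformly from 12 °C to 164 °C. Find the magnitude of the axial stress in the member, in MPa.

σ ≈ 243 MPa (compressive)

Free thermal expansion: δ_free = αΔT L = 18.7×10⁻⁶ × 152 × 625 = 1.776 mm.
With a force P in the spring, the elastic change of the member is PL/(AE) and that of the spring is P/k; compatibility requires their sum to equal δ_free.
P [ L/(AE) + 1/k ] = δ_free → P [ 625/(2850×104×10³) + 1/(2200×10³) ] = 1.776.
P = 1.776 / 2.563×10⁻⁶ = 693100 N.
σ = P/A = 693100/2850 = 243.2 MPa.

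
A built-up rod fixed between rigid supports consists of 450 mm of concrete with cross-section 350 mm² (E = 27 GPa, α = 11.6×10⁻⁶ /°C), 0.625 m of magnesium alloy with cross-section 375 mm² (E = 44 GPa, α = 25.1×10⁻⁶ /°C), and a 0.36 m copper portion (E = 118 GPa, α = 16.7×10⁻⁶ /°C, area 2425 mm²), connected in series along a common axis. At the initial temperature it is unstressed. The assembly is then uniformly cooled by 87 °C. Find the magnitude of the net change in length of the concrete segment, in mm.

|ΔL| ≈ 0.831 mm

If the supports were absent, the total length change would be Σ αᵢΔT Lᵢ = 11.6×10⁻⁶×87×450 + 25.1×10⁻⁶×87×625 + 16.7×10⁻⁶×87×360 = 2.342 mm.
Since the ends are fixed, an axial force P builds up, equal in every segment, with P · Σ Lᵢ/(AᵢEᵢ) = δ_free.
The series flexibility is Σ Lᵢ/(AᵢEᵢ) = 450/(350×27×10³) + 625/(375×44×10³) + 360/(2425×118×10³) = 8.676×10⁻⁵ mm/N.
P = 2.342 / 8.676×10⁻⁵ = 27000 N = 27 kN, tensile.
For the concrete segment, free thermal change = 11.6×10⁻⁶×87×450 = 0.4541 mm and elastic change from P = 27000×450/(350×27×10³) = 1.285 mm; these oppose, so the net change is 0.831 mm (segment lengthens).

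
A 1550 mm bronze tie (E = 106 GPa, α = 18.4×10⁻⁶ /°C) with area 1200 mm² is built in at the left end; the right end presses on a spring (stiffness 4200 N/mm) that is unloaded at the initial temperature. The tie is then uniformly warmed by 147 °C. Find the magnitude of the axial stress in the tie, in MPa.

If the spring were absent the tie would lengthen by αΔT L = 18.4×10⁻⁶ × 147 × 1550 = 4.192 mm.
With a force P in the spring, the elastic change of the tie is PL/(AE) and that of the spring is P/k; compatibility requires their sum to equal δ_free.
So P = δ_free / [L/(AE) + 1/k] = 4.192 / [ 1550/(1200×106×10³) + 1/(4200) ].
P = 4.192 / 0.0002503 = 16750 N.
σ = P/A = 16750/1200 = 13.96 MPa.

σ ≈ 14 MPa (compressive)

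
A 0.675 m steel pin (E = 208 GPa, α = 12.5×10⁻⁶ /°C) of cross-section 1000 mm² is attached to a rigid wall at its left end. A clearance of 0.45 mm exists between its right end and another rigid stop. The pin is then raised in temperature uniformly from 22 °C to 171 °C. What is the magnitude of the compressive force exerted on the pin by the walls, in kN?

If the wall were absent the pin would grow by αΔT L = 12.5×10⁻⁶ × 149 × 675 = 1.257 mm.
After closing the 0.45 mm clearance, 1.257 − 0.45 = 0.8072 mm of expansion remains to be suppressed by the wall.
That suppressed elongation corresponds to σ = E·Δ/L = 208×10³ × 0.8072/675 = 248.7 MPa.
Force on the wall = σA = 248.7 × 1000 mm² = 248.7 kN.

P ≈ 249 kN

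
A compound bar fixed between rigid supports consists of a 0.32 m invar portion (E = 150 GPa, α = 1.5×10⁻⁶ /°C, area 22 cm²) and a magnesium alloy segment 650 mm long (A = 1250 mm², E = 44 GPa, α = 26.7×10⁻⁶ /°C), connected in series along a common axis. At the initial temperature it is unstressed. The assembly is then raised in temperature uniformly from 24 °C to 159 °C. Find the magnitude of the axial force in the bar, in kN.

P ≈ 188 kN (compressive)

If the supports were absent, the total length change would be Σ αᵢΔT Lᵢ = 1.5×10⁻⁶×135×320 + 26.7×10⁻⁶×135×650 = 2.408 mm.
The walls prevent any net length change, so an axial force P (same in every segment) develops. Compatibility: P · Σ Lᵢ/(AᵢEᵢ) = δ_free.
Σ Lᵢ/(AᵢEᵢ) = 320/(2200×150×10³) + 650/(1250×44×10³) = 1.279×10⁻⁵ mm/N.
P = 2.408 / 1.279×10⁻⁵ = 188300 N = 188.3 kN, compressive.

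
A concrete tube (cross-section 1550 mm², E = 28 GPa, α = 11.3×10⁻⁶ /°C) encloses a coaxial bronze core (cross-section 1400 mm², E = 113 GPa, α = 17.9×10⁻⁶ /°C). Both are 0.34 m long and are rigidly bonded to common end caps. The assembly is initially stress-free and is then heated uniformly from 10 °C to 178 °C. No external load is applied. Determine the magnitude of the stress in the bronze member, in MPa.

The bronze has the larger α, so on heating it would change length more than the concrete if both were free. The rigid plates force a common final length, so the bronze is put into compression and the concrete into tension, with equal and opposite forces P (no external load).
Setting the final lengths equal and cancelling L: (α₁ − α₂)ΔT = P/(A₁E₁) + P/(A₂E₂).
|α₁ − α₂|·ΔT = 6.6×10⁻⁶ × 168 = 0.001109.
1/(A₁E₁) + 1/(A₂E₂) = 1/(1550×28×10³) + 1/(1400×113×10³) = 2.936×10⁻⁸ N⁻¹.
P = 0.001109 / 2.936×10⁻⁸ = 37760 N = 37.76 kN.
σ_{bronze} = P/A₂ = 37760/1400 = 26.97 MPa, compressive.

σ ≈ 27 MPa (compressive)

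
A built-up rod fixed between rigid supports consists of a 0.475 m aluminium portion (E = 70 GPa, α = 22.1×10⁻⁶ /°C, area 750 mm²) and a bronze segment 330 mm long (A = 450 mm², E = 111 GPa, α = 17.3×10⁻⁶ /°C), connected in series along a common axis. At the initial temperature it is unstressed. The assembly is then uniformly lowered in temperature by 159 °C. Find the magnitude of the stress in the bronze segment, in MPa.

With the walls removed the bar would change length by δ_free = Σ αᵢΔT Lᵢ = 22.1×10⁻⁶×159×475 + 17.3×10⁻⁶×159×330 = 2.577 mm.
The rigid supports impose zero overall length change; the single axial force P common to all segments must satisfy P Σ Lᵢ/(AᵢEᵢ) = δ_free.
The series flexibility is Σ Lᵢ/(AᵢEᵢ) = 475/(750×70×10³) + 330/(450×111×10³) = 1.565×10⁻⁵ mm/N.
P = 2.577 / 1.565×10⁻⁵ = 164600 N = 164.6 kN, tensile.
σ_{bronze} = P / A = 164600 / 450 = 365.8 MPa.

σ ≈ 366 MPa (tensile)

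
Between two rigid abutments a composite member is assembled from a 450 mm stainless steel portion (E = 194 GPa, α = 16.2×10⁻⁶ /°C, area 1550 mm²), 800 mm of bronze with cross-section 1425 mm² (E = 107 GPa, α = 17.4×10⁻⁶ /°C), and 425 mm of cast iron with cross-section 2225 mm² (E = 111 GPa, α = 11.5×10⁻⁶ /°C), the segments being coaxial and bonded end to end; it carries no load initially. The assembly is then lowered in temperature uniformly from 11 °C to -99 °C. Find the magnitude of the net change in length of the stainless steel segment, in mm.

|ΔL| ≈ 0.294 mm

Free thermal contraction of the whole bar: Σ αᵢΔT Lᵢ = 16.2×10⁻⁶×110×450 + 17.4×10⁻⁶×110×800 + 11.5×10⁻⁶×110×425 = 2.871 mm.
The rigid supports impose zero overall length change; the single axial force P common to all segments must satisfy P Σ Lᵢ/(AᵢEᵢ) = δ_free.
Σ Lᵢ/(AᵢEᵢ) = 450/(1550×194×10³) + 800/(1425×107×10³) + 425/(2225×111×10³) = 8.464×10⁻⁶ mm/N.
Hence P = δ_free / Σ(L/AE) = 2.871/8.464×10⁻⁶ = 339.2 kN (tensile).
For the stainless steel segment, free thermal change = 16.2×10⁻⁶×110×450 = 0.8019 mm and elastic change from P = 339200×450/(1550×194×10³) = 0.5076 mm; these oppose, so the net change is 0.294 mm (segment shortens).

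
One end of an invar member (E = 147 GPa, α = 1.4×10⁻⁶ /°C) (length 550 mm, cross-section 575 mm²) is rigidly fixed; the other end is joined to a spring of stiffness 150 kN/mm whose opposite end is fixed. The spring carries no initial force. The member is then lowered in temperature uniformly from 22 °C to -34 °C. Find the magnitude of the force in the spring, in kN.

P ≈ 3.27 kN

The unrestrained thermal change is αΔT L = 1.4×10⁻⁶ × 56 × 550 = 0.04312 mm.
Let P be the tensile force in the spring. The member extends elastically by PL/(AE) and the spring stretches by P/k; together these equal δ_free.
So P = δ_free / [L/(AE) + 1/k] = 0.04312 / [ 550/(575×147×10³) + 1/(150×10³) ].
P = 0.04312 / 1.317×10⁻⁵ = 3273 N.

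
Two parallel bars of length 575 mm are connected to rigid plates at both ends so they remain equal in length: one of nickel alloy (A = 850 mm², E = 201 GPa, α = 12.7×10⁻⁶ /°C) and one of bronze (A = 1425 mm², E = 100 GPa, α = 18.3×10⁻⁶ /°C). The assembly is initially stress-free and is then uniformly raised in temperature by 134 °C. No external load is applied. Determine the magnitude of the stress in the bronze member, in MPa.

The bronze has the larger α, so on heating it would change length more than the nickel alloy if both were free. The rigid plates force a common final length, so the bronze is put into compression and the nickel alloy into tension, with equal and opposite forces P (no external load).
Equating the net (thermal + elastic) strains gives |α₁ − α₂|·ΔT = P·[1/(A₁E₁) + 1/(A₂E₂)].
|α₁ − α₂|·ΔT = 5.6×10⁻⁶ × 134 = 0.0007504.
1/(A₁E₁) + 1/(A₂E₂) = 1/(850×201×10³) + 1/(1425×100×10³) = 1.287×10⁻⁸ N⁻¹.
P = 0.0007504 / 1.287×10⁻⁸ = 58300 N = 58.3 kN.
σ_{bronze} = P/A₂ = 58300/1425 = 40.91 MPa, compressive.

σ ≈ 40.9 MPa (compressive)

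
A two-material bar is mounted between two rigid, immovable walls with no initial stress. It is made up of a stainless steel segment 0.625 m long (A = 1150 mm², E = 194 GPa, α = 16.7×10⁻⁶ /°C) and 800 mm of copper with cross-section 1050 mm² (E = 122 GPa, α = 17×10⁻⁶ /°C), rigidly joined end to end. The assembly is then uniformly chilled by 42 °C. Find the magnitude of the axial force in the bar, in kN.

P ≈ 112 kN (tensile)

If the supports were absent, the total length change would be Σ αᵢΔT Lᵢ = 16.7×10⁻⁶×42×625 + 17×10⁻⁶×42×800 = 1.01 mm.
Since the ends are fixed, an axial force P builds up, equal in every segment, with P · Σ Lᵢ/(AᵢEᵢ) = δ_free.
Σ Lᵢ/(AᵢEᵢ) = 625/(1150×194×10³) + 800/(1050×122×10³) = 9.047×10⁻⁶ mm/N.
Hence P = δ_free / Σ(L/AE) = 1.01/9.047×10⁻⁶ = 111.6 kN (tensile).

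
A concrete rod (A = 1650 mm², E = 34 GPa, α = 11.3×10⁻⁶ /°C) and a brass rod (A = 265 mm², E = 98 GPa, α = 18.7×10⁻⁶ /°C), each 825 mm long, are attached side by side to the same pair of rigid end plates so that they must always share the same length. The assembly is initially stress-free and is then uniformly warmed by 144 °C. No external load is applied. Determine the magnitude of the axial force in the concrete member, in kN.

P ≈ 18.9 kN (tensile in the concrete)

Equilibrium of a rigid end plate with no external load gives equal and opposite internal forces ±P in the two members. Since α_{brass} > α_{concrete}, heating drives the brass into compression and the concrete into tension.
Equating the net (thermal + elastic) strains gives |α₁ − α₂|·ΔT = P·[1/(A₁E₁) + 1/(A₂E₂)].
|α₁ − α₂|·ΔT = 7.4×10⁻⁶ × 144 = 0.001066.
1/(A₁E₁) + 1/(A₂E₂) = 1/(1650×34×10³) + 1/(265×98×10³) = 5.633×10⁻⁸ N⁻¹.
So P = 0.001066 / 5.633×10⁻⁸ = 18.92 kN.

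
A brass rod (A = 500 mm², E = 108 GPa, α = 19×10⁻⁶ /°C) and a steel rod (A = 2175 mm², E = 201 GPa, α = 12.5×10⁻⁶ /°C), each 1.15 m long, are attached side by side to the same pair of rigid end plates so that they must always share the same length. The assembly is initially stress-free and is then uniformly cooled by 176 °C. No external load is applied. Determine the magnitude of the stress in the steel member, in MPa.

The brass has the larger α, so on cooling it would change length more than the steel if both were free. The rigid plates force a common final length, so the brass is put into tension and the steel into compression, with equal and opposite forces P (no external load).
Equating the net (thermal + elastic) strains gives |α₁ − α₂|·ΔT = P·[1/(A₁E₁) + 1/(A₂E₂)].
|α₁ − α₂|·ΔT = 6.5×10⁻⁶ × 176 = 0.001144.
1/(A₁E₁) + 1/(A₂E₂) = 1/(500×108×10³) + 1/(2175×201×10³) = 2.081×10⁻⁸ N⁻¹.
So P = 0.001144 / 2.081×10⁻⁸ = 54.98 kN.
σ_{steel} = P/A₂ = 54980/2175 = 25.28 MPa, compressive.

σ ≈ 25.3 MPa (compressive)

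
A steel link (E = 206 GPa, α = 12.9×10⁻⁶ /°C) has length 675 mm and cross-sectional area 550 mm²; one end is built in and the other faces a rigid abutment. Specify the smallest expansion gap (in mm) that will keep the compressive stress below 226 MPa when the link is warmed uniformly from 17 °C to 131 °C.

g ≈ 0.252 mm

Free expansion if unrestrained: δ_free = αΔT L = 12.9×10⁻⁶ × 114 × 675 = 0.9927 mm.
At the allowable stress the elastic shortening the wall may impose is σL/E = 226 × 675 / (206×10³) = 0.7405 mm.
So the gap has to take up the difference, g_min = δ_free − σL/E = 0.9927 − 0.7405 = 0.2521 mm.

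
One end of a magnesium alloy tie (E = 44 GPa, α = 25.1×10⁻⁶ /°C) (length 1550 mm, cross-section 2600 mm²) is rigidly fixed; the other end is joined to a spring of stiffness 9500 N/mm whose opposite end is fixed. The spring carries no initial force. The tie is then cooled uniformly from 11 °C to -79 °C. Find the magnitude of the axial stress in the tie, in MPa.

The unrestrained thermal change is αΔT L = 25.1×10⁻⁶ × 90 × 1550 = 3.501 mm.
With a force P in the spring, the elastic change of the tie is PL/(AE) and that of the spring is P/k; compatibility requires their sum to equal δ_free.
P [ L/(AE) + 1/k ] = δ_free → P [ 1550/(2600×44×10³) + 1/(9500) ] = 3.501.
P = 3.501 / 0.0001188 = 29470 N.
σ = P/A = 29470/2600 = 11.33 MPa.

σ ≈ 11.3 MPa (tensile)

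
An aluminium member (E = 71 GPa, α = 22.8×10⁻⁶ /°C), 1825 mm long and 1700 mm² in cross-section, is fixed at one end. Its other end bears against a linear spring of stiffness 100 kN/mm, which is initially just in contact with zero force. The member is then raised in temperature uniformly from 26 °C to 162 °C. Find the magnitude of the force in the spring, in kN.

If the spring were absent the member would lengthen by αΔT L = 22.8×10⁻⁶ × 136 × 1825 = 5.659 mm.
With a force P in the spring, the elastic change of the member is PL/(AE) and that of the spring is P/k; compatibility requires their sum to equal δ_free.
P [ L/(AE) + 1/k ] = δ_free → P [ 1825/(1700×71×10³) + 1/(100×10³) ] = 5.659.
P = 5.659 / 2.512×10⁻⁵ = 225300 N.

P ≈ 225 kN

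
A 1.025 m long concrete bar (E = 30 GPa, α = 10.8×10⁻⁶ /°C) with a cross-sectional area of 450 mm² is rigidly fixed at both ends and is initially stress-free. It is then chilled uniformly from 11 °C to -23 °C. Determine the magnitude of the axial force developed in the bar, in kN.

With zero net strain, σ = E·αΔT = 30 GPa × 10.8×10⁻⁶ × 34 = 11.02 MPa.
Axial force P = σA = 11.02 × 450 = 4957 N = 4.957 kN, tensile.

P ≈ 4.96 kN (tensile)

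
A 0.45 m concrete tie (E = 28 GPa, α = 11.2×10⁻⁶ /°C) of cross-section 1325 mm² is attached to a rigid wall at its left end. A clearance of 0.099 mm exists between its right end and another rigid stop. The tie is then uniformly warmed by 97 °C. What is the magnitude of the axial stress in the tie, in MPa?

σ ≈ 24.3 MPa (compressive)

Free thermal elongation = αΔT L = 11.2×10⁻⁶ × 97 × 450 = 0.4889 mm.
After closing the 0.099 mm clearance, 0.4889 − 0.099 = 0.3899 mm of expansion remains to be suppressed by the wall.
That suppressed elongation corresponds to σ = E·Δ/L = 28×10³ × 0.3899/450 = 24.26 MPa.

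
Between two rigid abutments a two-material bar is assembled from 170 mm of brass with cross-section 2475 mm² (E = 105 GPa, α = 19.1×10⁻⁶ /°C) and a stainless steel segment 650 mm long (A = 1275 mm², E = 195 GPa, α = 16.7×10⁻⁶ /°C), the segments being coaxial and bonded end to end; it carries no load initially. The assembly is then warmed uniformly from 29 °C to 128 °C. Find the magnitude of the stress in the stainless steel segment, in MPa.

σ ≈ 335 MPa (compressive)

With the walls removed the bar would change length by δ_free = Σ αᵢΔT Lᵢ = 19.1×10⁻⁶×99×170 + 16.7×10⁻⁶×99×650 = 1.396 mm.
Since the ends are fixed, an axial force P builds up, equal in every segment, with P · Σ Lᵢ/(AᵢEᵢ) = δ_free.
The series flexibility is Σ Lᵢ/(AᵢEᵢ) = 170/(2475×105×10³) + 650/(1275×195×10³) = 3.269×10⁻⁶ mm/N.
P = 1.396 / 3.269×10⁻⁶ = 427100 N = 427.1 kN, compressive.
σ_{stainless steel} = P / A = 427100 / 1275 = 335 MPa.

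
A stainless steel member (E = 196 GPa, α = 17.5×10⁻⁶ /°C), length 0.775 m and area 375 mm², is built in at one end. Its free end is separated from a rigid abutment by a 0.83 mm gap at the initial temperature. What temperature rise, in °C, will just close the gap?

The gap closes when αΔT L = 0.83 mm, since the member is still unstressed at that instant.
So ΔT = g/(αL) = 0.83/(17.5×10⁻⁶ × 775) = 61.2 °C.

ΔT ≈ 61.2 °C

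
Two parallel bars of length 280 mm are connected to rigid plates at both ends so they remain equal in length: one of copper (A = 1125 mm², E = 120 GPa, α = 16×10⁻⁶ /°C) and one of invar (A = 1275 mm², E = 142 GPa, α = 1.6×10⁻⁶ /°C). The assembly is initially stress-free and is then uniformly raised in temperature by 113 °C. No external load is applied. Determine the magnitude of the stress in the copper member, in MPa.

Equilibrium of a rigid end plate with no external load gives equal and opposite internal forces ±P in the two members. Since α_{copper} > α_{invar}, heating drives the copper into compression and the invar into tension.
Equating the net (thermal + elastic) strains gives |α₁ − α₂|·ΔT = P·[1/(A₁E₁) + 1/(A₂E₂)].
|α₁ − α₂|·ΔT = 14.4×10⁻⁶ × 113 = 0.001627.
1/(A₁E₁) + 1/(A₂E₂) = 1/(1125×120×10³) + 1/(1275×142×10³) = 1.293×10⁻⁸ N⁻¹.
So P = 0.001627 / 1.293×10⁻⁸ = 125.8 kN.
σ_{copper} = P/A₁ = 125800/1125 = 111.9 MPa, compressive.

σ ≈ 112 MPa (compressive)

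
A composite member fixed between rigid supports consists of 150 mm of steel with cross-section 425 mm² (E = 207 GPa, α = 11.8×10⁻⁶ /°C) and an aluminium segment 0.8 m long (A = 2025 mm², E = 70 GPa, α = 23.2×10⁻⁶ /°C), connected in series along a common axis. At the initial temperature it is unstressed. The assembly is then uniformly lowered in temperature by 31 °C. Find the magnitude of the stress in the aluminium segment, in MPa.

With the walls removed the bar would change length by δ_free = Σ αᵢΔT Lᵢ = 11.8×10⁻⁶×31×150 + 23.2×10⁻⁶×31×800 = 0.6302 mm.
Since the ends are fixed, an axial force P builds up, equal in every segment, with P · Σ Lᵢ/(AᵢEᵢ) = δ_free.
The series flexibility is Σ Lᵢ/(AᵢEᵢ) = 150/(425×207×10³) + 800/(2025×70×10³) = 7.349×10⁻⁶ mm/N.
Hence P = δ_free / Σ(L/AE) = 0.6302/7.349×10⁻⁶ = 85.76 kN (tensile).
σ_{aluminium} = P / A = 85760 / 2025 = 42.35 MPa.

σ ≈ 42.4 MPa (tensile)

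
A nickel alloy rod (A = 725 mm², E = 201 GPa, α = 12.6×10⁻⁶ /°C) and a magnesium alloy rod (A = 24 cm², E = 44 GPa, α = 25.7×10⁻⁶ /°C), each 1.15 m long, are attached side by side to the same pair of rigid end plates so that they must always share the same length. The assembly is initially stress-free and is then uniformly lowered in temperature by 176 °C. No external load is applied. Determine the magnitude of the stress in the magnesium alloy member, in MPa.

Both members must finish at the same length. With the larger α, the magnesium alloy tends to over-contract; the plates restrain it, putting the magnesium alloy in tension and the nickel alloy in compression. With no external load the two internal forces are equal and opposite, magnitude P.
Equating the net (thermal + elastic) strains gives |α₁ − α₂|·ΔT = P·[1/(A₁E₁) + 1/(A₂E₂)].
|α₁ − α₂|·ΔT = 13.1×10⁻⁶ × 176 = 0.002306.
1/(A₁E₁) + 1/(A₂E₂) = 1/(725×201×10³) + 1/(2400×44×10³) = 1.633×10⁻⁸ N⁻¹.
So P = 0.002306 / 1.633×10⁻⁸ = 141.2 kN.
σ_{magnesium alloy} = P/A₂ = 141200/2400 = 58.82 MPa, tensile.

σ ≈ 58.8 MPa (tensile)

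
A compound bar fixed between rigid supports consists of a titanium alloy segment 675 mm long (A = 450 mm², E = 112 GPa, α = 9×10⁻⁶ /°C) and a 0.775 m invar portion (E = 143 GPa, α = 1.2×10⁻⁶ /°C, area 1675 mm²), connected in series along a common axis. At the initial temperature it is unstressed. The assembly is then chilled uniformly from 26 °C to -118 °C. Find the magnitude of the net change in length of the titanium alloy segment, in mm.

If the supports were absent, the total length change would be Σ αᵢΔT Lᵢ = 9×10⁻⁶×144×675 + 1.2×10⁻⁶×144×775 = 1.009 mm.
The rigid supports impose zero overall length change; the single axial force P common to all segments must satisfy P Σ Lᵢ/(AᵢEᵢ) = δ_free.
The series flexibility is Σ Lᵢ/(AᵢEᵢ) = 675/(450×112×10³) + 775/(1675×143×10³) = 1.663×10⁻⁵ mm/N.
Hence P = δ_free / Σ(L/AE) = 1.009/1.663×10⁻⁵ = 60.66 kN (tensile).
For the titanium alloy segment, free thermal change = 9×10⁻⁶×144×675 = 0.8748 mm and elastic change from P = 60660×675/(450×112×10³) = 0.8124 mm; these oppose, so the net change is 0.0624 mm (segment shortens).

|ΔL| ≈ 0.0624 mm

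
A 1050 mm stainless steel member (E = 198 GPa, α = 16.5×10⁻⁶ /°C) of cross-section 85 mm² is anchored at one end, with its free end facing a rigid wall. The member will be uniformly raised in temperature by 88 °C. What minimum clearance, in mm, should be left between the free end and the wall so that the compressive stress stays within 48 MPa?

With no wall the member would lengthen by αΔT L = 16.5×10⁻⁶ × 88 × 1050 = 1.525 mm.
A stress of 48 MPa corresponds to the wall pushing the member back by σL/E = 48×1050/(198×10³) = 0.2545 mm.
So the gap has to take up the difference, g_min = δ_free − σL/E = 1.525 − 0.2545 = 1.27 mm.

g ≈ 1.27 mm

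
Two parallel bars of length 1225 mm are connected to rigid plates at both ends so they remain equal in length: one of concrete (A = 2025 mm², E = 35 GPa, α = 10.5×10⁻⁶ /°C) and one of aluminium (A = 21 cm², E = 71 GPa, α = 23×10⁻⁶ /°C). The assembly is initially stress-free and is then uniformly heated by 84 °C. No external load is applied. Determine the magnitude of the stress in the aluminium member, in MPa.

The aluminium has the larger α, so on heating it would change length more than the concrete if both were free. The rigid plates force a common final length, so the aluminium is put into compression and the concrete into tension, with equal and opposite forces P (no external load).
Setting the final lengths equal and cancelling L: (α₁ − α₂)ΔT = P/(A₁E₁) + P/(A₂E₂).
|α₁ − α₂|·ΔT = 12.5×10⁻⁶ × 84 = 0.00105.
1/(A₁E₁) + 1/(A₂E₂) = 1/(2025×35×10³) + 1/(2100×71×10³) = 2.082×10⁻⁸ N⁻¹.
P = 0.00105 / 2.082×10⁻⁸ = 50440 N = 50.44 kN.
σ_{aluminium} = P/A₂ = 50440/2100 = 24.02 MPa, compressive.

σ ≈ 24 MPa (compressive)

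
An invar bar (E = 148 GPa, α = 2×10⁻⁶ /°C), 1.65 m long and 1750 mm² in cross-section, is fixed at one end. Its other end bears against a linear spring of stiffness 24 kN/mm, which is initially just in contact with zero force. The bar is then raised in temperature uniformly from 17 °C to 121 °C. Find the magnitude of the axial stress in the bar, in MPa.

Free thermal expansion: δ_free = αΔT L = 2×10⁻⁶ × 104 × 1650 = 0.3432 mm.
Let P be the compressive force at the spring. The bar shortens elastically by PL/(AE) and the spring compresses by P/k; together these equal δ_free.
P [ L/(AE) + 1/k ] = δ_free → P [ 1650/(1750×148×10³) + 1/(24×10³) ] = 0.3432.
P = 0.3432 / 4.804×10⁻⁵ = 7144 N.
σ = P/A = 7144/1750 = 4.083 MPa.

σ ≈ 4.08 MPa (compressive)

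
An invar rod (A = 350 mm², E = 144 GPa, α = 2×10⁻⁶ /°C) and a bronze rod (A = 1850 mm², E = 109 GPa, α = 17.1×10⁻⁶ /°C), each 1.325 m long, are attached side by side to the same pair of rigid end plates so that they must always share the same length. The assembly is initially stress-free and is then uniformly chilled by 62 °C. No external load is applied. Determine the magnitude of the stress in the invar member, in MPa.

σ ≈ 108 MPa (compressive)

The bronze has the larger α, so on cooling it would change length more than the invar if both were free. The rigid plates force a common final length, so the bronze is put into tension and the invar into compression, with equal and opposite forces P (no external load).
Equating the net (thermal + elastic) strains gives |α₁ − α₂|·ΔT = P·[1/(A₁E₁) + 1/(A₂E₂)].
|α₁ − α₂|·ΔT = 15.1×10⁻⁶ × 62 = 0.0009362.
1/(A₁E₁) + 1/(A₂E₂) = 1/(350×144×10³) + 1/(1850×109×10³) = 2.48×10⁻⁸ N⁻¹.
P = 0.0009362 / 2.48×10⁻⁸ = 37750 N = 37.75 kN.
σ_{invar} = P/A₁ = 37750/350 = 107.9 MPa, compressive.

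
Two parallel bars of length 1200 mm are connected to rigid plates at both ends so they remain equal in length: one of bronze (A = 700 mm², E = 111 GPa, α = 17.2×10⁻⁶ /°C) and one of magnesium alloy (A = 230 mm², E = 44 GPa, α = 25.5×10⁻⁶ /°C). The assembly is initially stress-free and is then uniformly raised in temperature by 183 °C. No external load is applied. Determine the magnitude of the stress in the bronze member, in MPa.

The magnesium alloy has the larger α, so on heating it would change length more than the bronze if both were free. The rigid plates force a common final length, so the magnesium alloy is put into compression and the bronze into tension, with equal and opposite forces P (no external load).
Setting the final lengths equal and cancelling L: (α₁ − α₂)ΔT = P/(A₁E₁) + P/(A₂E₂).
|α₁ − α₂|·ΔT = 8.3×10⁻⁶ × 183 = 0.001519.
1/(A₁E₁) + 1/(A₂E₂) = 1/(700×111×10³) + 1/(230×44×10³) = 1.117×10⁻⁷ N⁻¹.
P = 0.001519 / 1.117×10⁻⁷ = 13600 N = 13.6 kN.
σ_{bronze} = P/A₁ = 13600/700 = 19.43 MPa, tensile.

σ ≈ 19.4 MPa (tensile)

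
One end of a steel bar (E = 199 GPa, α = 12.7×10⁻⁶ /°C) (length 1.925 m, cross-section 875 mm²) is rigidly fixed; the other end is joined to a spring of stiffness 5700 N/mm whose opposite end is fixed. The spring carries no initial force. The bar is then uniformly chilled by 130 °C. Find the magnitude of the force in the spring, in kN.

P ≈ 17 kN

Free thermal contraction: δ_free = αΔT L = 12.7×10⁻⁶ × 130 × 1925 = 3.178 mm.
Let P be the tensile force in the spring. The bar extends elastically by PL/(AE) and the spring stretches by P/k; together these equal δ_free.
P [ L/(AE) + 1/k ] = δ_free → P [ 1925/(875×199×10³) + 1/(5700) ] = 3.178.
P = 3.178 / 0.0001865 = 17040 N.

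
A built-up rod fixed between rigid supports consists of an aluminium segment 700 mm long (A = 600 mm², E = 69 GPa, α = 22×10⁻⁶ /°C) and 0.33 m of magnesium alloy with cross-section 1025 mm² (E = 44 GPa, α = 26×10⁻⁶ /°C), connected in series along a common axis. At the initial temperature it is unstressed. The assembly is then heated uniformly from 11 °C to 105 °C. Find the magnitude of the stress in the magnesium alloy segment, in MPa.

With the walls removed the bar would change length by δ_free = Σ αᵢΔT Lᵢ = 22×10⁻⁶×94×700 + 26×10⁻⁶×94×330 = 2.254 mm.
Since the ends are fixed, an axial force P builds up, equal in every segment, with P · Σ Lᵢ/(AᵢEᵢ) = δ_free.
The series flexibility is Σ Lᵢ/(AᵢEᵢ) = 700/(600×69×10³) + 330/(1025×44×10³) = 2.423×10⁻⁵ mm/N.
Hence P = δ_free / Σ(L/AE) = 2.254/2.423×10⁻⁵ = 93.05 kN (compressive).
σ_{magnesium alloy} = P / A = 93050 / 1025 = 90.78 MPa.

σ ≈ 90.8 MPa (compressive)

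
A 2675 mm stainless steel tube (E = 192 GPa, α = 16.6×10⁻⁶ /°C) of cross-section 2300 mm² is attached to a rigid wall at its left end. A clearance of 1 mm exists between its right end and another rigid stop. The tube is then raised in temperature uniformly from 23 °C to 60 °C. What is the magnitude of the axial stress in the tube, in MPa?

Free thermal elongation = αΔT L = 16.6×10⁻⁶ × 37 × 2675 = 1.643 mm.
After closing the 1 mm clearance, 1.643 − 1 = 0.643 mm of expansion remains to be suppressed by the wall.
That suppressed elongation corresponds to σ = E·Δ/L = 192×10³ × 0.643/2675 = 46.15 MPa.

σ ≈ 46.2 MPa (compressive)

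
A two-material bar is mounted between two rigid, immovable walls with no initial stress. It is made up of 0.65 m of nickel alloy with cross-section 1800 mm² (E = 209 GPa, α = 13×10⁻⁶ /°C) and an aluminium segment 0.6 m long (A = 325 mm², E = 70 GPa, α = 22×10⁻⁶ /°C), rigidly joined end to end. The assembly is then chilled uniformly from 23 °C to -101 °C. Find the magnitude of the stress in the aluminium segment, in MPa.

If the supports were absent, the total length change would be Σ αᵢΔT Lᵢ = 13×10⁻⁶×124×650 + 22×10⁻⁶×124×600 = 2.685 mm.
The rigid supports impose zero overall length change; the single axial force P common to all segments must satisfy P Σ Lᵢ/(AᵢEᵢ) = δ_free.
Σ Lᵢ/(AᵢEᵢ) = 650/(1800×209×10³) + 600/(325×70×10³) = 2.81×10⁻⁵ mm/N.
So P = 2.685 / 2.81×10⁻⁵ = 95.53 kN, tensile.
σ_{aluminium} = P / A = 95530 / 325 = 293.9 MPa.

σ ≈ 294 MPa (tensile)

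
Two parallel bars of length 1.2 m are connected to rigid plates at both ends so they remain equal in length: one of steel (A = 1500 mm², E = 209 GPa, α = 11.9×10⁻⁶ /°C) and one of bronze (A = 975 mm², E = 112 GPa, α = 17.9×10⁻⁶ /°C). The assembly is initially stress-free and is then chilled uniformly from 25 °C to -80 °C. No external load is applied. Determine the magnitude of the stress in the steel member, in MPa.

Equilibrium of a rigid end plate with no external load gives equal and opposite internal forces ±P in the two members. Since α_{bronze} > α_{steel}, cooling drives the bronze into tension and the steel into compression.
Equating the net (thermal + elastic) strains gives |α₁ − α₂|·ΔT = P·[1/(A₁E₁) + 1/(A₂E₂)].
|α₁ − α₂|·ΔT = 6×10⁻⁶ × 105 = 0.00063.
1/(A₁E₁) + 1/(A₂E₂) = 1/(1500×209×10³) + 1/(975×112×10³) = 1.235×10⁻⁸ N⁻¹.
So P = 0.00063 / 1.235×10⁻⁸ = 51.02 kN.
σ_{steel} = P/A₁ = 51020/1500 = 34.02 MPa, compressive.

σ ≈ 34 MPa (compressive)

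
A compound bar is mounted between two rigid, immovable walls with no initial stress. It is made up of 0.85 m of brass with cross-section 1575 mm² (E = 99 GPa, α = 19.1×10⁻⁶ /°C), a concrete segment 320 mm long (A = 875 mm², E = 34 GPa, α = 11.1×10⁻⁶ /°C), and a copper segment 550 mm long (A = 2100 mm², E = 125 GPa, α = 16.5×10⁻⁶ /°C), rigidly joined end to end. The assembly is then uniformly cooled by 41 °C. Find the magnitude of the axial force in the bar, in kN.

P ≈ 64.7 kN (tensile)

With the walls removed the bar would change length by δ_free = Σ αᵢΔT Lᵢ = 19.1×10⁻⁶×41×850 + 11.1×10⁻⁶×41×320 + 16.5×10⁻⁶×41×550 = 1.183 mm.
Since the ends are fixed, an axial force P builds up, equal in every segment, with P · Σ Lᵢ/(AᵢEᵢ) = δ_free.
The series flexibility is Σ Lᵢ/(AᵢEᵢ) = 850/(1575×99×10³) + 320/(875×34×10³) + 550/(2100×125×10³) = 1.83×10⁻⁵ mm/N.
Hence P = δ_free / Σ(L/AE) = 1.183/1.83×10⁻⁵ = 64.65 kN (tensile).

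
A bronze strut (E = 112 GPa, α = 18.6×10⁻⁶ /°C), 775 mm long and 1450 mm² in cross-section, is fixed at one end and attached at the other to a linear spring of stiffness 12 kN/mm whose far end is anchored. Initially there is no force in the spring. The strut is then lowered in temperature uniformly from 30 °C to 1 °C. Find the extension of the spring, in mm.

δ ≈ 0.395 mm

The unrestrained thermal change is αΔT L = 18.6×10⁻⁶ × 29 × 775 = 0.418 mm.
Let P be the tensile force in the spring. The strut extends elastically by PL/(AE) and the spring stretches by P/k; together these equal δ_free.
P [ L/(AE) + 1/k ] = δ_free → P [ 775/(1450×112×10³) + 1/(12×10³) ] = 0.418.
P = 0.418 / 8.811×10⁻⁵ = 4745 N.
Spring extension = P/k = 4745/(12×10³) = 0.3954 mm.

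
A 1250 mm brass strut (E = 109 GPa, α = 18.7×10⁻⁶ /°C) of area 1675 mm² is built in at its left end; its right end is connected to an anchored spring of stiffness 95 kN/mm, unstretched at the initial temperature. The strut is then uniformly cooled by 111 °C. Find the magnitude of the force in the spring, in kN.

If the spring were absent the strut would shorten by αΔT L = 18.7×10⁻⁶ × 111 × 1250 = 2.595 mm.
With a force P in the spring, the elastic change of the strut is PL/(AE) and that of the spring is P/k; compatibility requires their sum to equal δ_free.
P [ L/(AE) + 1/k ] = δ_free → P [ 1250/(1675×109×10³) + 1/(95×10³) ] = 2.595.
P = 2.595 / 1.737×10⁻⁵ = 149300 N.

P ≈ 149 kN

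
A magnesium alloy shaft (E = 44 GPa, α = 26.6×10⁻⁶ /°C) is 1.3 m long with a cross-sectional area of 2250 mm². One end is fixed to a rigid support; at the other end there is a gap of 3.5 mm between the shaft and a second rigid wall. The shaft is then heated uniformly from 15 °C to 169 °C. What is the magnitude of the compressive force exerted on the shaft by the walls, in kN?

If the wall were absent the shaft would grow by αΔT L = 26.6×10⁻⁶ × 154 × 1300 = 5.325 mm.
After closing the 3.5 mm clearance, 5.325 − 3.5 = 1.825 mm of expansion remains to be suppressed by the wall.
That suppressed elongation corresponds to σ = E·Δ/L = 44×10³ × 1.825/1300 = 61.78 MPa.
P = σA = 61.78 × 2250 = 139 kN.

P ≈ 139 kN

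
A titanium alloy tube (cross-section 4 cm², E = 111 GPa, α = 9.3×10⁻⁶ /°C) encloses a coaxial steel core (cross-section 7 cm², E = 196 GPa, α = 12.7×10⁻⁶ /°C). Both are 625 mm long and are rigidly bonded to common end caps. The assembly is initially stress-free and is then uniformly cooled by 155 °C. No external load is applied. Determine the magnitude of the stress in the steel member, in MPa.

σ ≈ 25.3 MPa (tensile)

Both members must finish at the same length. With the larger α, the steel tends to over-contract; the plates restrain it, putting the steel in tension and the titanium alloy in compression. With no external load the two internal forces are equal and opposite, magnitude P.
Equating the net (thermal + elastic) strains gives |α₁ − α₂|·ΔT = P·[1/(A₁E₁) + 1/(A₂E₂)].
|α₁ − α₂|·ΔT = 3.4×10⁻⁶ × 155 = 0.000527.
1/(A₁E₁) + 1/(A₂E₂) = 1/(400×111×10³) + 1/(700×196×10³) = 2.981×10⁻⁸ N⁻¹.
So P = 0.000527 / 2.981×10⁻⁸ = 17.68 kN.
σ_{steel} = P/A₂ = 17680/700 = 25.25 MPa, tensile.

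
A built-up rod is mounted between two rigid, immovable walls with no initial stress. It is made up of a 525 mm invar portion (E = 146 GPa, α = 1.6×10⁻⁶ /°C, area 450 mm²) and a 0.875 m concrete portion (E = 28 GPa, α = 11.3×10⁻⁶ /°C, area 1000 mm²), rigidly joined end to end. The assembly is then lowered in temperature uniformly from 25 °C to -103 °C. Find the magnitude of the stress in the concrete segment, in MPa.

σ ≈ 35 MPa (tensile)

Free thermal contraction of the whole bar: Σ αᵢΔT Lᵢ = 1.6×10⁻⁶×128×525 + 11.3×10⁻⁶×128×875 = 1.373 mm.
The rigid supports impose zero overall length change; the single axial force P common to all segments must satisfy P Σ Lᵢ/(AᵢEᵢ) = δ_free.
The series flexibility is Σ Lᵢ/(AᵢEᵢ) = 525/(450×146×10³) + 875/(1000×28×10³) = 3.924×10⁻⁵ mm/N.
Hence P = δ_free / Σ(L/AE) = 1.373/3.924×10⁻⁵ = 34.99 kN (tensile).
σ_{concrete} = P / A = 34990 / 1000 = 34.99 MPa.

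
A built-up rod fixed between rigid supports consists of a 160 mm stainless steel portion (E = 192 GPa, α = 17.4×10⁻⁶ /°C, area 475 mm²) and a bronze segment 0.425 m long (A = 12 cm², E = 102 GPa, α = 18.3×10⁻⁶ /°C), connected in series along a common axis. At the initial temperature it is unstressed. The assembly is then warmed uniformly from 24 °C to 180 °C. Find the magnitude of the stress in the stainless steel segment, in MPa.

σ ≈ 664 MPa (compressive)

With the walls removed the bar would change length by δ_free = Σ αᵢΔT Lᵢ = 17.4×10⁻⁶×156×160 + 18.3×10⁻⁶×156×425 = 1.648 mm.
Since the ends are fixed, an axial force P builds up, equal in every segment, with P · Σ Lᵢ/(AᵢEᵢ) = δ_free.
Σ Lᵢ/(AᵢEᵢ) = 160/(475×192×10³) + 425/(1200×102×10³) = 5.227×10⁻⁶ mm/N.
Hence P = δ_free / Σ(L/AE) = 1.648/5.227×10⁻⁶ = 315.2 kN (compressive).
σ_{stainless steel} = P / A = 315200 / 475 = 663.6 MPa.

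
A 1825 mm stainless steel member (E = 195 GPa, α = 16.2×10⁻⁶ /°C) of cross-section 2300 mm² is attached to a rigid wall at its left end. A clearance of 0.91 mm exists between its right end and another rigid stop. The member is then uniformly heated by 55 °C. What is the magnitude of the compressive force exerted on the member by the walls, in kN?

Free thermal elongation = αΔT L = 16.2×10⁻⁶ × 55 × 1825 = 1.626 mm.
After closing the 0.91 mm clearance, 1.626 − 0.91 = 0.7161 mm of expansion remains to be suppressed by the wall.
So σ = E(δ_free − g)/L = 195×10³ × 0.7161/1825 = 76.51 MPa.
Force on the wall = σA = 76.51 × 2300 mm² = 176 kN.

P ≈ 176 kN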